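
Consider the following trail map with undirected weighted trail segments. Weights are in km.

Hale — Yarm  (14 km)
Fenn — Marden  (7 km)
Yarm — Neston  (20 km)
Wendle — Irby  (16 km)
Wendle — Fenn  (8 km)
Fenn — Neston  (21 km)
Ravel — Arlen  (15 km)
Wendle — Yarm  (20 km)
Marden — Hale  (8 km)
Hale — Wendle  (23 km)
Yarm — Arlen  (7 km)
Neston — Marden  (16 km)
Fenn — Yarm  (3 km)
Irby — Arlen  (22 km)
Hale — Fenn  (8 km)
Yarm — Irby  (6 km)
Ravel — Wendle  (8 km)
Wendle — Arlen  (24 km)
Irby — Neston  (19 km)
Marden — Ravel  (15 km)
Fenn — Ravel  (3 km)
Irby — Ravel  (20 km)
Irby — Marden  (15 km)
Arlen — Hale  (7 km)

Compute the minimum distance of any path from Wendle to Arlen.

Running Dijkstra from Wendle:
Wendle: 0
Fenn: 8  (via Wendle)
Ravel: 8  (via Wendle)
Yarm: 11  (via Fenn)
Marden: 15  (via Fenn)
Hale: 16  (via Fenn)
Irby: 16  (via Wendle)
Arlen: 18  (via Yarm)
Shortest route: Wendle → Fenn → Yarm → Arlen = 18 km.

18 km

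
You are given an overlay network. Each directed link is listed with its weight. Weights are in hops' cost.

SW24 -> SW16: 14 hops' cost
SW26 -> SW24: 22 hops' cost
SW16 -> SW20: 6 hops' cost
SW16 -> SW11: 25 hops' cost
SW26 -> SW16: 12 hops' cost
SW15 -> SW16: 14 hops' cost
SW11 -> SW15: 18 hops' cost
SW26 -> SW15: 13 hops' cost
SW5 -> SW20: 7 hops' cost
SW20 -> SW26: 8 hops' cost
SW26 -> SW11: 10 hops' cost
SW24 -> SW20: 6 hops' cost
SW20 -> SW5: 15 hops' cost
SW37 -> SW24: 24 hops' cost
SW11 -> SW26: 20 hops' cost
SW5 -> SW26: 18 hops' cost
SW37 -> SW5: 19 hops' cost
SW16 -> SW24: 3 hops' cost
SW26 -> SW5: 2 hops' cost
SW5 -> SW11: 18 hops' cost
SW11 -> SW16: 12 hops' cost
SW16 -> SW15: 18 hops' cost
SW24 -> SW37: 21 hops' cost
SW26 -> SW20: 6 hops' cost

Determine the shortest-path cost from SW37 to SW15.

Running Dijkstra from SW37:
SW37: 0
SW5: 19  (via SW37)
SW24: 24  (via SW37)
SW20: 26  (via SW5)
SW26: 34  (via SW20)
SW11: 37  (via SW5)
SW16: 38  (via SW24)
SW15: 47  (via SW26)
Shortest route: SW37–SW5–SW20–SW26–SW15 = 47 hops' cost.

47 hops' cost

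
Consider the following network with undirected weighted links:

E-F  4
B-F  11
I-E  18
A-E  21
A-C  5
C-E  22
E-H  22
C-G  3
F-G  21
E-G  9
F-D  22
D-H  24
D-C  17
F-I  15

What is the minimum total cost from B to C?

27

Shortest distances from B:
B: 0
F: 11  (via B)
E: 15  (via F)
G: 24  (via E)
I: 26  (via F)
C: 27  (via G)
Shortest route: B–F–E–G–C = 27.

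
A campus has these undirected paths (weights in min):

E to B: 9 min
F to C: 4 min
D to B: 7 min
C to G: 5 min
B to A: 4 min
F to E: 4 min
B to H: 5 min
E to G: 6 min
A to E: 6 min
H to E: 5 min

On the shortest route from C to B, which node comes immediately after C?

F

Enumerating some paths:
C - F - E - A - B: 4+4+6+4 = 18
C - F - E - H - B: 4+4+5+5 = 18
C - F - E - B: 4+4+9 = 17
Cheapest is C - F - E - B at 17 min.
So from C the first move is to F.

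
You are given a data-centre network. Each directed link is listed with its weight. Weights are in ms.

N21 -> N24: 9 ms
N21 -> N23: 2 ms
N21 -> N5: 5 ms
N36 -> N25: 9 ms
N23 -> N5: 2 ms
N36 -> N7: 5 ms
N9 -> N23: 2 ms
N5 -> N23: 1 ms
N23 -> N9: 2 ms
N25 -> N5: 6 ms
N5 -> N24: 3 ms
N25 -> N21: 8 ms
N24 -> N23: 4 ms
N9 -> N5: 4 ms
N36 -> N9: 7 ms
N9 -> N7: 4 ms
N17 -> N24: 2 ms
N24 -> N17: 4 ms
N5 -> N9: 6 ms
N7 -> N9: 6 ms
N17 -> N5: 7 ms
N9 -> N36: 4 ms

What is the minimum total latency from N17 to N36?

12 ms

Candidate routes:
N17 → N24 → N23 → N9 → N36: 2+4+2+4 = 12
N17 → N5 → N9 → N36: 7+6+4 = 17
N17 → N24 → N23 → N5 → N9 → N36: 2+4+2+6+4 = 18
N17 → N5 → N23 → N9 → N36: 7+1+2+4 = 14
The minimum is 12 ms via N17 → N24 → N23 → N9 → N36.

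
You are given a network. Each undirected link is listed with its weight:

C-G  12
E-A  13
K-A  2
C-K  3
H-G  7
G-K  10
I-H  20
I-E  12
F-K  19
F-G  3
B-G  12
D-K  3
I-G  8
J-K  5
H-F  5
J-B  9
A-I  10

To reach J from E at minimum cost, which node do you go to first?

Enumerating some paths:
E - A - K - J: 13+2+5 = 20
E - I - A - K - J: 12+10+2+5 = 29
E - I - G - K - J: 12+8+10+5 = 35
The minimum is 20 via E - A - K - J.
So from E the first move is to A.

A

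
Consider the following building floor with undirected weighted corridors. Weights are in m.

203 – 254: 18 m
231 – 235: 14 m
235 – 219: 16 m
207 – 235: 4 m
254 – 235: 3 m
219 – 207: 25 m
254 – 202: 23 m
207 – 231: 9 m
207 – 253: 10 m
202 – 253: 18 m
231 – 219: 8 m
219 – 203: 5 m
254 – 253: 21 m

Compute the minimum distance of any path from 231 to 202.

37 m

Candidate routes:
231 → 207 → 253 → 202: 9+10+18 = 37
231 → 207 → 235 → 254 → 202: 9+4+3+23 = 39
231 → 235 → 254 → 202: 14+3+23 = 40
231 → 235 → 207 → 253 → 202: 14+4+10+18 = 46
The minimum is 37 m via 231 → 207 → 253 → 202.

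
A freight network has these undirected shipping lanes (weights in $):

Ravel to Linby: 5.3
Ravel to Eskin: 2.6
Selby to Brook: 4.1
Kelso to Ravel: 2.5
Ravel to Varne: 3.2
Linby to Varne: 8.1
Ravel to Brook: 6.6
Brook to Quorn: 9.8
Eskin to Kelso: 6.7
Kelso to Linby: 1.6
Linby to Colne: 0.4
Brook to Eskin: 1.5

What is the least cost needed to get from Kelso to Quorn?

$16.4

Candidate routes:
Kelso - Eskin - Brook - Quorn: 6.7+1.5+9.8 = 18
Kelso - Ravel - Brook - Quorn: 2.5+6.6+9.8 = 18.9
Kelso - Ravel - Eskin - Brook - Quorn: 2.5+2.6+1.5+9.8 = 16.4
Kelso - Linby - Ravel - Eskin - Brook - Quorn: 1.6+5.3+2.6+1.5+9.8 = 20.8
Cheapest is Kelso - Ravel - Eskin - Brook - Quorn at $16.4.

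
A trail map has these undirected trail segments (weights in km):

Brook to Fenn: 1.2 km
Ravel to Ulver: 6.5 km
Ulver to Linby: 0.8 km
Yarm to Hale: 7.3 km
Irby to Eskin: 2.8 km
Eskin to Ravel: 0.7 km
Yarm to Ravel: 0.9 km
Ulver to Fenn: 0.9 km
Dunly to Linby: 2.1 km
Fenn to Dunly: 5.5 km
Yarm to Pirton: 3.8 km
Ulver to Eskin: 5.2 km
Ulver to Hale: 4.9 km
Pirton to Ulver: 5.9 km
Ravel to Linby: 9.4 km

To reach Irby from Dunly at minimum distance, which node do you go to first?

Enumerating some paths:
Dunly–Linby–Ulver–Ravel–Eskin–Irby: 2.1+0.8+6.5+0.7+2.8 = 12.9
Dunly–Fenn–Ulver–Eskin–Irby: 5.5+0.9+5.2+2.8 = 14.4
Dunly–Linby–Ulver–Eskin–Irby: 2.1+0.8+5.2+2.8 = 10.9
Dunly–Linby–Ravel–Eskin–Irby: 2.1+9.4+0.7+2.8 = 15
Cheapest is Dunly–Linby–Ulver–Eskin–Irby at 10.9 km.
So from Dunly the first move is to Linby.

Linby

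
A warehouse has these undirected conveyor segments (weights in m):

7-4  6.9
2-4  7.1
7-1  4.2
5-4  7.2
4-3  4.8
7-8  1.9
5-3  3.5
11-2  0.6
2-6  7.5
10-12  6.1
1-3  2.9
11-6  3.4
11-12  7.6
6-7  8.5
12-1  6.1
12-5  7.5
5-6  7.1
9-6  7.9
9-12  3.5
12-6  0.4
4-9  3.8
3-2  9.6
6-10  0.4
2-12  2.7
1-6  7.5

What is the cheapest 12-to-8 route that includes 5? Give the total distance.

20 m

Shortest 12→5: 12 → 5 = 7.5
Shortest 5→8: 5 → 3 → 1 → 7 → 8 = 12.5
Total via 5: 7.5 + 12.5 = 20 m.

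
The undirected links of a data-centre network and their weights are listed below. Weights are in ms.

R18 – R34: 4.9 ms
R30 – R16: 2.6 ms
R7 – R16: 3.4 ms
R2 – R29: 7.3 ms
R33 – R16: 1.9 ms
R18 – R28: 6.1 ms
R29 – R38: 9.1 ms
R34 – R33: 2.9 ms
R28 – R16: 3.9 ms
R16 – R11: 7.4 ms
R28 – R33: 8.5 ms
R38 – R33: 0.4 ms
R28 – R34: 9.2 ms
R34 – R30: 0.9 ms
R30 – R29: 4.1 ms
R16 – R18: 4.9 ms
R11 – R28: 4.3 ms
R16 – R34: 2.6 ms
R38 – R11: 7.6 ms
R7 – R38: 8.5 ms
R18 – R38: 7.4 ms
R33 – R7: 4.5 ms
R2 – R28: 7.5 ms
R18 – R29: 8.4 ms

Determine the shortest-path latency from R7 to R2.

Compare a few routes:
R7–R33–R16–R28–R2: 4.5+1.9+3.9+7.5 = 17.8
R7–R16–R28–R2: 3.4+3.9+7.5 = 14.8
R7–R16–R30–R29–R2: 3.4+2.6+4.1+7.3 = 17.4
R7–R16–R34–R30–R29–R2: 3.4+2.6+0.9+4.1+7.3 = 18.3
The minimum is 14.8 ms via R7–R16–R28–R2.

14.8 ms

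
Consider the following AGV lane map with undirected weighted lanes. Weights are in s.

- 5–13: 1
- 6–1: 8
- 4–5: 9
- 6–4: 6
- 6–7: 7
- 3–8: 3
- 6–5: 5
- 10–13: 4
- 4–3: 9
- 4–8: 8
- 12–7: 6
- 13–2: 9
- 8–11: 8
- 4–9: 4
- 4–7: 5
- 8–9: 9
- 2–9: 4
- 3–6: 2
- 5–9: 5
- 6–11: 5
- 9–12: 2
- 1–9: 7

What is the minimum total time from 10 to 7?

17 s

Settle nodes by increasing distance from 10:
10: 0
13: 4  (via 10)
5: 5  (via 13)
6: 10  (via 5)
9: 10  (via 5)
3: 12  (via 6)
12: 12  (via 9)
2: 13  (via 13)
4: 14  (via 5)
8: 15  (via 3)
11: 15  (via 6)
1: 17  (via 9)
7: 17  (via 6)
Shortest route: 10 → 13 → 5 → 6 → 7 = 17 s.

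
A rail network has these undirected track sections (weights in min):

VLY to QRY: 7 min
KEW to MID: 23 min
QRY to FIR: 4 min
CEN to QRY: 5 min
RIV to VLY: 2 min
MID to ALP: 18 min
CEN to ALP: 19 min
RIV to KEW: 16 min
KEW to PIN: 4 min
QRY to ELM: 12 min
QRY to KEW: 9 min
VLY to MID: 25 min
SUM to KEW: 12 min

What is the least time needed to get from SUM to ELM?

Settle nodes by increasing distance from SUM:
SUM: 0
KEW: 12  (via SUM)
PIN: 16  (via KEW)
QRY: 21  (via KEW)
FIR: 25  (via QRY)
CEN: 26  (via QRY)
VLY: 28  (via QRY)
RIV: 28  (via KEW)
ELM: 33  (via QRY)
Shortest route: SUM–KEW–QRY–ELM = 33 min.

33 min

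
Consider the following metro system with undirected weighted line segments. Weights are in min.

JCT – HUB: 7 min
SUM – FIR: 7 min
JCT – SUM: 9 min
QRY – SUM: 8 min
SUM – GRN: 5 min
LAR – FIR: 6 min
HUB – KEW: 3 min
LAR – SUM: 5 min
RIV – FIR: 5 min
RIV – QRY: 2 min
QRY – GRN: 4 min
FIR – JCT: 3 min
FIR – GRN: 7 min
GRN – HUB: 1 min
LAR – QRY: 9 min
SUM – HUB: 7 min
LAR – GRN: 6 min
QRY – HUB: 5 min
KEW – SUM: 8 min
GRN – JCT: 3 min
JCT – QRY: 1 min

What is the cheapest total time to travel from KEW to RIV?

Enumerating some paths:
KEW - HUB - QRY - RIV: 3+5+2 = 10
KEW - HUB - JCT - QRY - RIV: 3+7+1+2 = 13
The minimum is 10 min via KEW - HUB - QRY - RIV.

10 min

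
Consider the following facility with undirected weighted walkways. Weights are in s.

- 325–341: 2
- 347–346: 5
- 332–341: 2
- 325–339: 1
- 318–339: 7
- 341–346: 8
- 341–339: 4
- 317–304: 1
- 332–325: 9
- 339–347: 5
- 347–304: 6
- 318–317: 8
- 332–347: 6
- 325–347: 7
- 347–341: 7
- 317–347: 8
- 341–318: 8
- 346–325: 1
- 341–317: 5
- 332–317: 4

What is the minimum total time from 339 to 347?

Settle nodes by increasing distance from 339:
339: 0
325: 1  (via 339)
346: 2  (via 325)
341: 3  (via 325)
347: 5  (via 339)
Shortest route: 339 → 347 = 5 s.

5 s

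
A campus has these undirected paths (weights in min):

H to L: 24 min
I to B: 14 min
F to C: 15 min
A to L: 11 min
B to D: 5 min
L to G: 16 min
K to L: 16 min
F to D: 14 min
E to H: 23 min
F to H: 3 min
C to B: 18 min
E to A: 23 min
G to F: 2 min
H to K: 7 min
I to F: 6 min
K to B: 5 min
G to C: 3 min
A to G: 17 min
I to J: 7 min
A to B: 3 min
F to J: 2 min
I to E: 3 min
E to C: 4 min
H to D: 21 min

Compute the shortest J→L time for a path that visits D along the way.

Best J to D: J–F–D costing 16
Best D to L: D–B–A–L costing 19
Total via D: 16 + 19 = 35 min.

35 min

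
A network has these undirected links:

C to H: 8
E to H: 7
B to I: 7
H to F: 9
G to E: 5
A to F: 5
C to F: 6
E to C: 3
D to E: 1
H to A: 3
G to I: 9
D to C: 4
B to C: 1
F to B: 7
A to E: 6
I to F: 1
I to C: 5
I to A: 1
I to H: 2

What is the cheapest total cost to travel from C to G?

8

Running Dijkstra from C:
C: 0
B: 1  (via C)
E: 3  (via C)
D: 4  (via C)
I: 5  (via C)
A: 6  (via I)
F: 6  (via C)
H: 7  (via I)
G: 8  (via E)
Shortest route: C–E–G = 8.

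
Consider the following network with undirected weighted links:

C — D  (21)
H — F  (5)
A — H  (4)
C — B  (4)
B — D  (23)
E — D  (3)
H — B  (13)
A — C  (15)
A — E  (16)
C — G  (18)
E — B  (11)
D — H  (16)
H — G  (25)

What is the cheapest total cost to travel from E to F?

Shortest distances from E:
E: 0
D: 3  (via E)
B: 11  (via E)
C: 15  (via B)
A: 16  (via E)
H: 19  (via D)
F: 24  (via H)
Shortest route: E → D → H → F = 24.

24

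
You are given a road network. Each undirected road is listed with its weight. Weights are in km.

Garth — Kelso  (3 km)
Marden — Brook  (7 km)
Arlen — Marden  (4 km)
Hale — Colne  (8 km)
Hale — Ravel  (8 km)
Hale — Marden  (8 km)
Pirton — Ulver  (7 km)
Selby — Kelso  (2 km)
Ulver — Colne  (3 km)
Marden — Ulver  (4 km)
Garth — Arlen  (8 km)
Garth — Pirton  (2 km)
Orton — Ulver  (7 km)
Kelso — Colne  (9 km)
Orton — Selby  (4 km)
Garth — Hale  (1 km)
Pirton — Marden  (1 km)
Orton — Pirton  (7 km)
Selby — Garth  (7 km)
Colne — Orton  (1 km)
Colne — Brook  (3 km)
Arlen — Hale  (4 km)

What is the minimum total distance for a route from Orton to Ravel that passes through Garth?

18 km

Best Orton to Garth: Orton → Selby → Kelso → Garth costing 9
Best Garth to Ravel: Garth → Hale → Ravel costing 9
Total via Garth: 9 + 9 = 18 km.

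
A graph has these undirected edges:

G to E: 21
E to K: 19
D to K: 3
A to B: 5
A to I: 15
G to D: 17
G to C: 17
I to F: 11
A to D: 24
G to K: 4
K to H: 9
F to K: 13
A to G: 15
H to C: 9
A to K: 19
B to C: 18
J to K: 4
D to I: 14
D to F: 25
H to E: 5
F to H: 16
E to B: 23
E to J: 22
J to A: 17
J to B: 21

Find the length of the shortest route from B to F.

31

Candidate routes:
B - A - K - F: 5+19+13 = 37
B - A - I - F: 5+15+11 = 31
Cheapest is B - A - I - F at 31.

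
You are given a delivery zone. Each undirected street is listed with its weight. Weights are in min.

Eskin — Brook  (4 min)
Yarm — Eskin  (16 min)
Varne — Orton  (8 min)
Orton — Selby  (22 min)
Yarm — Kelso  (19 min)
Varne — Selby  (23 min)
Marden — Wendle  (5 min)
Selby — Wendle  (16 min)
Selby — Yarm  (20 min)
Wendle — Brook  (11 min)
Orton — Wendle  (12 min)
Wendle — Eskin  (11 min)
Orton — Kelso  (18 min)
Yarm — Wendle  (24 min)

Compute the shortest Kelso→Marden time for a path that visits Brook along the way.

Shortest Kelso→Brook: Kelso → Yarm → Eskin → Brook = 39
Shortest Brook→Marden: Brook → Wendle → Marden = 16
Total via Brook: 39 + 16 = 55 min.

55 min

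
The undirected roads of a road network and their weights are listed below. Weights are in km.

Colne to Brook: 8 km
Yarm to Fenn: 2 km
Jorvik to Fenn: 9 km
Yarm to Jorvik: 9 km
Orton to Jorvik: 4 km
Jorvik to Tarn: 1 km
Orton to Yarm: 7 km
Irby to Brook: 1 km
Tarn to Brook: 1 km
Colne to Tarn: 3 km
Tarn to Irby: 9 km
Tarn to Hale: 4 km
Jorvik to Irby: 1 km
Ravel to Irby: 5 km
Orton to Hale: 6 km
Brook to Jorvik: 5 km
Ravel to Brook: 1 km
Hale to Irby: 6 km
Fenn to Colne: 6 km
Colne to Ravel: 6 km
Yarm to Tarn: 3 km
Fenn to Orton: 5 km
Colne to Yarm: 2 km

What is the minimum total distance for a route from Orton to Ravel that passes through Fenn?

Shortest Orton→Fenn: Orton–Fenn = 5
Best Fenn to Ravel: Fenn–Yarm–Tarn–Brook–Ravel costing 7
Total via Fenn: 5 + 7 = 12 km.

12 km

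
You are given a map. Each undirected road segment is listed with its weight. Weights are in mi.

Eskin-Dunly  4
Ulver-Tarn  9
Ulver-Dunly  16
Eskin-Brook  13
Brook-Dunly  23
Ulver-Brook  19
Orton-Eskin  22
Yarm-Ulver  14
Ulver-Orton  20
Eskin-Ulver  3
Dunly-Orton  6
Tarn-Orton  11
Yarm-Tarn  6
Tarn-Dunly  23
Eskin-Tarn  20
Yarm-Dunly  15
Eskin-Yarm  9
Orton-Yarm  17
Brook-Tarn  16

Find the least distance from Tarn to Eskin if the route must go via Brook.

29 mi

Best Tarn to Brook: Tarn → Brook costing 16
Best Brook to Eskin: Brook → Eskin costing 13
Total via Brook: 16 + 13 = 29 mi.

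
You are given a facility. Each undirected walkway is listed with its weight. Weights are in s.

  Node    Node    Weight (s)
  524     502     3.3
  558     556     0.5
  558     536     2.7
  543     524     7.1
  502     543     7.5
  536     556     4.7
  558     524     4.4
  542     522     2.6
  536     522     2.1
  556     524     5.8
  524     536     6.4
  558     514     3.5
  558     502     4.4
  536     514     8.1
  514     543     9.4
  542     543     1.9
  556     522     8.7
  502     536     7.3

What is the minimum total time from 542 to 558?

Compare a few routes:
542 → 522 → 556 → 558: 2.6+8.7+0.5 = 11.8
542 → 522 → 536 → 556 → 558: 2.6+2.1+4.7+0.5 = 9.9
542 → 522 → 536 → 558: 2.6+2.1+2.7 = 7.4
Cheapest is 542 → 522 → 536 → 558 at 7.4 s.

7.4 s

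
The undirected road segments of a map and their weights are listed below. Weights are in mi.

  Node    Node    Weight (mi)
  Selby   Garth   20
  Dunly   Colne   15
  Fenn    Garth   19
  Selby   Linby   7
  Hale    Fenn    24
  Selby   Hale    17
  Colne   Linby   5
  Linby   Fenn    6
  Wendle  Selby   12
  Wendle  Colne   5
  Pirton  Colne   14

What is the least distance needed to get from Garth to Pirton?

Shortest distances from Garth:
Garth: 0
Fenn: 19  (via Garth)
Selby: 20  (via Garth)
Linby: 25  (via Fenn)
Colne: 30  (via Linby)
Wendle: 32  (via Selby)
Hale: 37  (via Selby)
Pirton: 44  (via Colne)
Shortest route: Garth–Fenn–Linby–Colne–Pirton = 44 mi.

44 mi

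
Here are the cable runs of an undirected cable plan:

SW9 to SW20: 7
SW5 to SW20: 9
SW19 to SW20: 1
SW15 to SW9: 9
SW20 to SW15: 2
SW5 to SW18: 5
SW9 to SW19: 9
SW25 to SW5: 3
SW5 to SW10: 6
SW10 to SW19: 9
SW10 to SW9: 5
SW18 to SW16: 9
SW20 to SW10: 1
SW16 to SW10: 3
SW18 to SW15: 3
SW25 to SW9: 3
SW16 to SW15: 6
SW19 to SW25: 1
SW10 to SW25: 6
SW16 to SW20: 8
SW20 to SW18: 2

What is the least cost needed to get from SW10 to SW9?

Enumerating some paths:
SW10 - SW9: 5 = 5
SW10 - SW20 - SW19 - SW25 - SW9: 1+1+1+3 = 6
The minimum is 5 via SW10 - SW9.

5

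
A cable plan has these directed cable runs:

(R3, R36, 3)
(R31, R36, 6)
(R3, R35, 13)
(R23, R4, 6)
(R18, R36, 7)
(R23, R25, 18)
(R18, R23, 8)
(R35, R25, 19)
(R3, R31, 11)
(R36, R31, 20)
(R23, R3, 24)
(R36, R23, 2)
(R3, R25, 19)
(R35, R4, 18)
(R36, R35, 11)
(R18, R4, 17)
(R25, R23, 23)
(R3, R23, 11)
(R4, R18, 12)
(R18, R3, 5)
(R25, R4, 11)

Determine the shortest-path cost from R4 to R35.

Enumerating some paths:
R4 - R18 - R3 - R36 - R35: 12+5+3+11 = 31
R4 - R18 - R3 - R35: 12+5+13 = 30
R4 - R18 - R3 - R31 - R36 - R35: 12+5+11+6+11 = 45
The minimum is 30 via R4 - R18 - R3 - R35.

30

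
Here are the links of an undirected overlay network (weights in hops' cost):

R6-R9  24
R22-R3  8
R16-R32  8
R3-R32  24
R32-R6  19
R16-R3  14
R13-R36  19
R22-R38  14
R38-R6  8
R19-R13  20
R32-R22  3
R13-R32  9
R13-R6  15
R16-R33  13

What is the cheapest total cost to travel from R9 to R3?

54 hops' cost

Compare a few routes:
R9 - R6 - R13 - R32 - R22 - R3: 24+15+9+3+8 = 59
R9 - R6 - R32 - R16 - R3: 24+19+8+14 = 65
R9 - R6 - R38 - R22 - R3: 24+8+14+8 = 54
Cheapest is R9 - R6 - R38 - R22 - R3 at 54 hops' cost.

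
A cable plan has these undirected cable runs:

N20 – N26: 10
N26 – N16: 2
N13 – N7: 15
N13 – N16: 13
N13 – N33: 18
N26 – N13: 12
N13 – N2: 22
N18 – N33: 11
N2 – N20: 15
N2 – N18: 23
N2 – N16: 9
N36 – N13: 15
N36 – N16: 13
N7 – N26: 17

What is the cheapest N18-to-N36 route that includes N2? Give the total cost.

Shortest N18→N2: N18 → N2 = 23
Best N2 to N36: N2 → N16 → N36 costing 22
Total via N2: 23 + 22 = 45.

45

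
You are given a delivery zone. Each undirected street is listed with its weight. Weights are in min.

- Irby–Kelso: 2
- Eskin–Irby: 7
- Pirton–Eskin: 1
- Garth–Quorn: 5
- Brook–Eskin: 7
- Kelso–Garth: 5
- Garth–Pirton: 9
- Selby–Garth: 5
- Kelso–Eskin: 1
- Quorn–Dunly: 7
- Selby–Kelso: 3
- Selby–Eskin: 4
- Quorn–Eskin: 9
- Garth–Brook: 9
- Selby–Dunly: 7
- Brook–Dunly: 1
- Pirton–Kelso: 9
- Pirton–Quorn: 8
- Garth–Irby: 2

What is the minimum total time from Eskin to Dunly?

Compare a few routes:
Eskin–Kelso–Selby–Dunly: 1+3+7 = 11
Eskin–Brook–Dunly: 7+1 = 8
Eskin–Kelso–Irby–Garth–Brook–Dunly: 1+2+2+9+1 = 15
Eskin–Selby–Dunly: 4+7 = 11
The minimum is 8 min via Eskin–Brook–Dunly.

8 min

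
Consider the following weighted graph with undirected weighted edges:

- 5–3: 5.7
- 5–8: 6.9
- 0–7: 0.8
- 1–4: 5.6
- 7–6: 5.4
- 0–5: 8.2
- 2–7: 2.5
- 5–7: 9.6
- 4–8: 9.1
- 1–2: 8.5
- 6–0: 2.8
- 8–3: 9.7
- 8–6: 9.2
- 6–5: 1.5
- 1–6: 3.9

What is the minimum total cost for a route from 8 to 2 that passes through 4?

Shortest 8→4: 8–4 = 9.1
Shortest 4→2: 4–1–2 = 14.1
Total via 4: 9.1 + 14.1 = 23.2.

23.2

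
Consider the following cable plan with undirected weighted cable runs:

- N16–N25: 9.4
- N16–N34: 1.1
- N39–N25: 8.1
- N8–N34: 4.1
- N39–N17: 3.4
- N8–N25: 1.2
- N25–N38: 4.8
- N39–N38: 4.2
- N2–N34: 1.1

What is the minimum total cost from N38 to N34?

10.1

Settle nodes by increasing distance from N38:
N38: 0
N39: 4.2  (via N38)
N25: 4.8  (via N38)
N8: 6  (via N25)
N17: 7.6  (via N39)
N34: 10.1  (via N8)
Shortest route: N38–N25–N8–N34 = 10.1.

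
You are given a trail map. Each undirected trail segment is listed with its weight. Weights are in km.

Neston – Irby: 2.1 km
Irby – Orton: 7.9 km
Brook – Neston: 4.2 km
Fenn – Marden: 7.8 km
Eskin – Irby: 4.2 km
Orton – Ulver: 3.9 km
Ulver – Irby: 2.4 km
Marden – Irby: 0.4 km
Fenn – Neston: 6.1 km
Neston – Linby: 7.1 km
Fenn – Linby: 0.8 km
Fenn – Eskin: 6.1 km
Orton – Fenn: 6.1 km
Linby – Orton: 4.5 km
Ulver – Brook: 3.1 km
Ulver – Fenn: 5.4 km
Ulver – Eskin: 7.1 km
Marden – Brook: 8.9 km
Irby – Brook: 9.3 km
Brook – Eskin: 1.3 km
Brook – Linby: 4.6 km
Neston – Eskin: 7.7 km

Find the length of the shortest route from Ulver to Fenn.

Running Dijkstra from Ulver:
Ulver: 0
Irby: 2.4  (via Ulver)
Marden: 2.8  (via Irby)
Brook: 3.1  (via Ulver)
Orton: 3.9  (via Ulver)
Eskin: 4.4  (via Brook)
Neston: 4.5  (via Irby)
Fenn: 5.4  (via Ulver)
Shortest route: Ulver–Fenn = 5.4 km.

5.4 km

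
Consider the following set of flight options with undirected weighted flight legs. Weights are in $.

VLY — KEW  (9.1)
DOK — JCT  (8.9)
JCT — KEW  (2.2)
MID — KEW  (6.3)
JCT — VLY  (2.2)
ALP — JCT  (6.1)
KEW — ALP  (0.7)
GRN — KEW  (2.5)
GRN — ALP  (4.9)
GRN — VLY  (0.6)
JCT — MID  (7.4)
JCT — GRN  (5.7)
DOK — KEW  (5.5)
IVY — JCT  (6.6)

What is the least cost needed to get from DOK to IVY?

Compare a few routes:
DOK → KEW → ALP → JCT → IVY: 5.5+0.7+6.1+6.6 = 18.9
DOK → JCT → IVY: 8.9+6.6 = 15.5
DOK → KEW → GRN → VLY → JCT → IVY: 5.5+2.5+0.6+2.2+6.6 = 17.4
DOK → KEW → JCT → IVY: 5.5+2.2+6.6 = 14.3
Cheapest is DOK → KEW → JCT → IVY at $14.3.

$14.3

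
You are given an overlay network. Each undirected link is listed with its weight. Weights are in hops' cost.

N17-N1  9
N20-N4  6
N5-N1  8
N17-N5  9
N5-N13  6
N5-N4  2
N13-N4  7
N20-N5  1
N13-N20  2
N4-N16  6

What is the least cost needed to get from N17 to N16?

Running Dijkstra from N17:
N17: 0
N5: 9  (via N17)
N1: 9  (via N17)
N20: 10  (via N5)
N4: 11  (via N5)
N13: 12  (via N20)
N16: 17  (via N4)
Shortest route: N17 → N5 → N4 → N16 = 17 hops' cost.

17 hops' cost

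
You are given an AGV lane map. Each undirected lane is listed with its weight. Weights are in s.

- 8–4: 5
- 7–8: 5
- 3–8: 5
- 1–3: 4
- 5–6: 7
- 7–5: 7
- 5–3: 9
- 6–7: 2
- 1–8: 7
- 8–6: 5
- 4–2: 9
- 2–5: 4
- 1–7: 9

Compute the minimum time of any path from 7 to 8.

Compare a few routes:
7 - 8: 5 = 5
7 - 6 - 8: 2+5 = 7
Cheapest is 7 - 8 at 5 s.

5 s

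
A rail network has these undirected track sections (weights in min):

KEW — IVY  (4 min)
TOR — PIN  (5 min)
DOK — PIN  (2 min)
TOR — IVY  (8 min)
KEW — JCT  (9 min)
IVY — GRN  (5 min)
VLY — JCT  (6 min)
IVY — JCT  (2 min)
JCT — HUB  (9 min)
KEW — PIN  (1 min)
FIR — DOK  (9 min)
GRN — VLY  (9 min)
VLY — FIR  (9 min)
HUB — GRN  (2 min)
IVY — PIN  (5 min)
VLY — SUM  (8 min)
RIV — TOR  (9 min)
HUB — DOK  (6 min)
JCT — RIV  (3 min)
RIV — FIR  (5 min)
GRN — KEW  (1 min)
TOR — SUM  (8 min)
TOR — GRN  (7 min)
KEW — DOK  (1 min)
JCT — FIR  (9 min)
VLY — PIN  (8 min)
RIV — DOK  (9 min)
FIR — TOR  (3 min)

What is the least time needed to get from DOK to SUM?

Compare a few routes:
DOK → KEW → GRN → TOR → SUM: 1+1+7+8 = 17
DOK → PIN → TOR → SUM: 2+5+8 = 15
The minimum is 15 min via DOK → PIN → TOR → SUM.

15 min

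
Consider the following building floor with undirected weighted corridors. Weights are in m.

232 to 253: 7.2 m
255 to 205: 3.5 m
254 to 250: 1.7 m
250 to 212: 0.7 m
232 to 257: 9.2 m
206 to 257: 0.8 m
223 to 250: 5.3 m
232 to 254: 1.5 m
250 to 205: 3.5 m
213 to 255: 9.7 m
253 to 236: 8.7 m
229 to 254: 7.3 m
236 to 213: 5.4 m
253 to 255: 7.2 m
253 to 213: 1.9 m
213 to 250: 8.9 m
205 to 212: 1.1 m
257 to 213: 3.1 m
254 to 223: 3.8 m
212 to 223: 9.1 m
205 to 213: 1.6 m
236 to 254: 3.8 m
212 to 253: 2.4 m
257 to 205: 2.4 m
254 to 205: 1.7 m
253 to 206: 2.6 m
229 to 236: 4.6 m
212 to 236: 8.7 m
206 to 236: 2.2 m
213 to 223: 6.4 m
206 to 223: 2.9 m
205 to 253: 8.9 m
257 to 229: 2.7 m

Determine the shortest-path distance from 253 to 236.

Enumerating some paths:
253 - 213 - 257 - 206 - 236: 1.9+3.1+0.8+2.2 = 8
253 - 213 - 236: 1.9+5.4 = 7.3
253 - 206 - 236: 2.6+2.2 = 4.8
Cheapest is 253 - 206 - 236 at 4.8 m.

4.8 m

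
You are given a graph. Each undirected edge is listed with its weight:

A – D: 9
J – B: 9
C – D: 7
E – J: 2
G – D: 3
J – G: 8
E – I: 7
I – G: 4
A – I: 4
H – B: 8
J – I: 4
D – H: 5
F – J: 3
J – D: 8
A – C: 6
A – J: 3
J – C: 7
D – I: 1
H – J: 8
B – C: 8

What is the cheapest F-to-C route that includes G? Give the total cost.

Best F to G: F → J → G costing 11
Shortest G→C: G → D → C = 10
Total via G: 11 + 10 = 21.

21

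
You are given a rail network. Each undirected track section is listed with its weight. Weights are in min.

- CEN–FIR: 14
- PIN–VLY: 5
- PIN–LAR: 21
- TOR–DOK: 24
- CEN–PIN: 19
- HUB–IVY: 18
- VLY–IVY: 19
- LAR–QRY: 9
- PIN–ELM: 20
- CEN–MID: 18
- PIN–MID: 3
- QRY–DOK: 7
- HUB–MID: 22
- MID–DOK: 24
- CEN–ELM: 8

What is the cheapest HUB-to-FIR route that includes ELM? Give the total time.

Best HUB to ELM: HUB–MID–PIN–ELM costing 45
Best ELM to FIR: ELM–CEN–FIR costing 22
Total via ELM: 45 + 22 = 67 min.

67 min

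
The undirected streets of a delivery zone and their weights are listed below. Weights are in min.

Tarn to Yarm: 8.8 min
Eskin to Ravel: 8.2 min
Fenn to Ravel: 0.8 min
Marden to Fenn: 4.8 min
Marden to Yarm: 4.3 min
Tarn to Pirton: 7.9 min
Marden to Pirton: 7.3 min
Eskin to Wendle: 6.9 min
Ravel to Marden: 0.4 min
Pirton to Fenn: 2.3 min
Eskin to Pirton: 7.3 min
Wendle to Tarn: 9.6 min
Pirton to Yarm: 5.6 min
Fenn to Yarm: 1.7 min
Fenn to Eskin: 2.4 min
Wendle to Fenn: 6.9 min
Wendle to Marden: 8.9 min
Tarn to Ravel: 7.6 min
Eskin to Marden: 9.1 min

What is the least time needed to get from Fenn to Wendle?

Compare a few routes:
Fenn - Ravel - Marden - Wendle: 0.8+0.4+8.9 = 10.1
Fenn - Marden - Wendle: 4.8+8.9 = 13.7
Fenn - Wendle: 6.9 = 6.9
Fenn - Eskin - Wendle: 2.4+6.9 = 9.3
The minimum is 6.9 min via Fenn - Wendle.

6.9 min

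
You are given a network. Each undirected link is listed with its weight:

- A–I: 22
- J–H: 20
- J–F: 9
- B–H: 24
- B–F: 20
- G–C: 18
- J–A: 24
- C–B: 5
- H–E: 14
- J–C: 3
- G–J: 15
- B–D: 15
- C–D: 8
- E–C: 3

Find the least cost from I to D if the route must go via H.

Shortest I→H: I → A → J → H = 66
Best H to D: H → E → C → D costing 25
Total via H: 66 + 25 = 91.

91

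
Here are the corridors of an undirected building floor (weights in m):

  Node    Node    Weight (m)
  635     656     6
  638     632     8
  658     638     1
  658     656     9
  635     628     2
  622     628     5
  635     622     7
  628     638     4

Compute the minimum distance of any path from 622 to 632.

Shortest distances from 622:
622: 0
628: 5  (via 622)
635: 7  (via 622)
638: 9  (via 628)
658: 10  (via 638)
656: 13  (via 635)
632: 17  (via 638)
Shortest route: 622–628–638–632 = 17 m.

17 m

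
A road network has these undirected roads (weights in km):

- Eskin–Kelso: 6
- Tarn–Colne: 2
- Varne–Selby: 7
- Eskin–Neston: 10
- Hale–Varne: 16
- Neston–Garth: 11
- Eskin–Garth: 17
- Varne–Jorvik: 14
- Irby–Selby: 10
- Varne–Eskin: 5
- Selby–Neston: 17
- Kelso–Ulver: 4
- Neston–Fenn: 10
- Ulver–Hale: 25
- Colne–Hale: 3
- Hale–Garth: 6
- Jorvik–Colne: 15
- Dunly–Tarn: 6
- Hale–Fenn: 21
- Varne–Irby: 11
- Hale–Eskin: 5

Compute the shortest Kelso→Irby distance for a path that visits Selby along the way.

Shortest Kelso→Selby: Kelso → Eskin → Varne → Selby = 18
Shortest Selby→Irby: Selby → Irby = 10
Total via Selby: 18 + 10 = 28 km.

28 km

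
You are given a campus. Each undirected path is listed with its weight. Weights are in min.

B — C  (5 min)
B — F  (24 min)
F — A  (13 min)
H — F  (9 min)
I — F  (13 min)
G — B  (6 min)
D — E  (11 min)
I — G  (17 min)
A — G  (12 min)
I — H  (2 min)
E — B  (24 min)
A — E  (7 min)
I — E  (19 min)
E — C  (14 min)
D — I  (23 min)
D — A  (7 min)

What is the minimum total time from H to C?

Candidate routes:
H–F–B–C: 9+24+5 = 38
H–F–A–E–C: 9+13+7+14 = 43
H–I–G–B–C: 2+17+6+5 = 30
H–I–E–C: 2+19+14 = 35
The minimum is 30 min via H–I–G–B–C.

30 min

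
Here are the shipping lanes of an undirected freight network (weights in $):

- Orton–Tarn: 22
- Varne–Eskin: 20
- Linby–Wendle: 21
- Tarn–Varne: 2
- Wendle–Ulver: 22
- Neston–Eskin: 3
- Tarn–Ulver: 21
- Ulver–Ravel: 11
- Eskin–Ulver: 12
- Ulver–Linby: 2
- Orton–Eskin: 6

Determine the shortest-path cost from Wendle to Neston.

$37

Candidate routes:
Wendle → Ulver → Eskin → Neston: 22+12+3 = 37
Wendle → Linby → Ulver → Eskin → Neston: 21+2+12+3 = 38
Wendle → Ulver → Tarn → Varne → Eskin → Neston: 22+21+2+20+3 = 68
Cheapest is Wendle → Ulver → Eskin → Neston at $37.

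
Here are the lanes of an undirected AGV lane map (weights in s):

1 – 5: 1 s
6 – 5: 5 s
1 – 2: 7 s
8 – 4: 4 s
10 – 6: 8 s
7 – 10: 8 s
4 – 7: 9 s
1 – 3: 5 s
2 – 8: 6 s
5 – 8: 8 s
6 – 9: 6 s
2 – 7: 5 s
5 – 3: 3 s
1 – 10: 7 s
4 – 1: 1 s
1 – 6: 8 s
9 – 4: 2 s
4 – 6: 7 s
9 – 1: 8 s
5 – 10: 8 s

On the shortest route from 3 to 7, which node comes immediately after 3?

5

Enumerating some paths:
3 → 5 → 1 → 4 → 7: 3+1+1+9 = 14
3 → 1 → 4 → 7: 5+1+9 = 15
Cheapest is 3 → 5 → 1 → 4 → 7 at 14 s.
So from 3 the first move is to 5.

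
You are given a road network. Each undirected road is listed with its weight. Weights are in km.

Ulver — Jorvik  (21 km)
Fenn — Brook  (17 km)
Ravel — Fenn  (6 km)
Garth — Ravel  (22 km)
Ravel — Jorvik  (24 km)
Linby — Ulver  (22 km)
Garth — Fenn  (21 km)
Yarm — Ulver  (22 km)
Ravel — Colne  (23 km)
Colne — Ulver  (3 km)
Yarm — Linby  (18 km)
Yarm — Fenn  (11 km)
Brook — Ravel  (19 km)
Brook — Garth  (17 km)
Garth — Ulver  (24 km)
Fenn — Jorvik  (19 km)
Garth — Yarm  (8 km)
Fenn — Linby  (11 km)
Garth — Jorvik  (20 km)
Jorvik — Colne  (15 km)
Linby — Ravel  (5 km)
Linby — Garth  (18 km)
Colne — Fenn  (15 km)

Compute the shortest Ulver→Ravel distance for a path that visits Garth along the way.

46 km

Shortest Ulver→Garth: Ulver → Garth = 24
Shortest Garth→Ravel: Garth → Ravel = 22
Total via Garth: 24 + 22 = 46 km.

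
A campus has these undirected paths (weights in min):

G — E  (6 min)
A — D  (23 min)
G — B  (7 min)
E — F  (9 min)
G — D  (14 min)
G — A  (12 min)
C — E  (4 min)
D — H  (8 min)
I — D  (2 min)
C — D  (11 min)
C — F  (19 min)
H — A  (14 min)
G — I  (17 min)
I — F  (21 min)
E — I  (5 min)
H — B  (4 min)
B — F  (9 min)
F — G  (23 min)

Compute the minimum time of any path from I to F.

Enumerating some paths:
I–D–C–E–F: 2+11+4+9 = 26
I–E–F: 5+9 = 14
I–D–H–B–F: 2+8+4+9 = 23
I–F: 21 = 21
Cheapest is I–E–F at 14 min.

14 min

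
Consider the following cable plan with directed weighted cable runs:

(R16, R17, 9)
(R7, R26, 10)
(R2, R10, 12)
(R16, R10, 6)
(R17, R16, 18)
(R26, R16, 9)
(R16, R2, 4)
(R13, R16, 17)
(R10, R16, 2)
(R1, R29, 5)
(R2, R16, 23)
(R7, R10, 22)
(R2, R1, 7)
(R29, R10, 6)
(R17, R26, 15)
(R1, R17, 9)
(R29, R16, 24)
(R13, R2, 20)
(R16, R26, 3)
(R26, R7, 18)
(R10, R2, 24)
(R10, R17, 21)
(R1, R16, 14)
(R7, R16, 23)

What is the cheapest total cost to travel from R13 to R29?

32

Enumerating some paths:
R13 → R16 → R2 → R1 → R29: 17+4+7+5 = 33
R13 → R2 → R1 → R29: 20+7+5 = 32
R13 → R16 → R10 → R2 → R1 → R29: 17+6+24+7+5 = 59
Cheapest is R13 → R2 → R1 → R29 at 32.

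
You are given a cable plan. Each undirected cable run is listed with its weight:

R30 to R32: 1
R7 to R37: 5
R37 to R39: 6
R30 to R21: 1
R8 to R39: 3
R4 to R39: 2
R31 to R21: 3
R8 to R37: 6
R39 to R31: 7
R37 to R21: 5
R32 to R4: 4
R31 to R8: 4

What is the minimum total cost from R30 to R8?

Settle nodes by increasing distance from R30:
R30: 0
R32: 1  (via R30)
R21: 1  (via R30)
R31: 4  (via R21)
R4: 5  (via R32)
R37: 6  (via R21)
R39: 7  (via R4)
R8: 8  (via R31)
Shortest route: R30 → R21 → R31 → R8 = 8.

8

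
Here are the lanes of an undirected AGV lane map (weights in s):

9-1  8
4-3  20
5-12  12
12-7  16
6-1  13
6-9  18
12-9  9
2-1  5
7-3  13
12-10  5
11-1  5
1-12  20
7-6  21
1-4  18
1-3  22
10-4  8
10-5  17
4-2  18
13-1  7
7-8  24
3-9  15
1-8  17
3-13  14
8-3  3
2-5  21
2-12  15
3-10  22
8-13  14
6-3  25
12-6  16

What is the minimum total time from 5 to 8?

39 s

Compare a few routes:
5 - 12 - 9 - 3 - 8: 12+9+15+3 = 39
5 - 2 - 1 - 8: 21+5+17 = 43
5 - 10 - 3 - 8: 17+22+3 = 42
5 - 12 - 10 - 3 - 8: 12+5+22+3 = 42
The minimum is 39 s via 5 - 12 - 9 - 3 - 8.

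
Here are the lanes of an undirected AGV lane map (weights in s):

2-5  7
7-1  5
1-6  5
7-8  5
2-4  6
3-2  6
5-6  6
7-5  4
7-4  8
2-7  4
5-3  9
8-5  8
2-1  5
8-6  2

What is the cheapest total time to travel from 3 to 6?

Compare a few routes:
3–2–1–6: 6+5+5 = 16
3–5–6: 9+6 = 15
The minimum is 15 s via 3–5–6.

15 s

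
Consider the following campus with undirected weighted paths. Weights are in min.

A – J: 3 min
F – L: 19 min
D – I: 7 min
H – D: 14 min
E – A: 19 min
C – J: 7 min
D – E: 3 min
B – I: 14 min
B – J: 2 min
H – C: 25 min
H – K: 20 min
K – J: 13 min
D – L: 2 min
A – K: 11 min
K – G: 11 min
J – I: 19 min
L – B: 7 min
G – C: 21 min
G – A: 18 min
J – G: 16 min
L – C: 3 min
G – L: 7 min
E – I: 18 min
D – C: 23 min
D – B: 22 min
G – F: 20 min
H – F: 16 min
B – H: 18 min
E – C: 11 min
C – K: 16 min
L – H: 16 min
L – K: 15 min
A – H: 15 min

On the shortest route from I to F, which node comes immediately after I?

D

Candidate routes:
I–D–L–F: 7+2+19 = 28
I–D–L–G–F: 7+2+7+20 = 36
I–D–H–F: 7+14+16 = 37
The minimum is 28 min via I–D–L–F.
So from I the first move is to D.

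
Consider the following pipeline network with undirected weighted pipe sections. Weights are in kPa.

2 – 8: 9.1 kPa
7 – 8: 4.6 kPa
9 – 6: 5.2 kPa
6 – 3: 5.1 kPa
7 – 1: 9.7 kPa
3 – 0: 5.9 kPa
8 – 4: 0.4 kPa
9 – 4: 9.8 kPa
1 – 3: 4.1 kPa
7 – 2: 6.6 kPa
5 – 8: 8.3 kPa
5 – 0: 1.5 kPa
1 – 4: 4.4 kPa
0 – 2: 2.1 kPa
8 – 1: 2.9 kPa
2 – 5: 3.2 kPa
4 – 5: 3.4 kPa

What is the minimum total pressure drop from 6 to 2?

Running Dijkstra from 6:
6: 0
3: 5.1  (via 6)
9: 5.2  (via 6)
1: 9.2  (via 3)
0: 11  (via 3)
8: 12.1  (via 1)
4: 12.5  (via 8)
5: 12.5  (via 0)
2: 13.1  (via 0)
Shortest route: 6 → 3 → 0 → 2 = 13.1 kPa.

13.1 kPa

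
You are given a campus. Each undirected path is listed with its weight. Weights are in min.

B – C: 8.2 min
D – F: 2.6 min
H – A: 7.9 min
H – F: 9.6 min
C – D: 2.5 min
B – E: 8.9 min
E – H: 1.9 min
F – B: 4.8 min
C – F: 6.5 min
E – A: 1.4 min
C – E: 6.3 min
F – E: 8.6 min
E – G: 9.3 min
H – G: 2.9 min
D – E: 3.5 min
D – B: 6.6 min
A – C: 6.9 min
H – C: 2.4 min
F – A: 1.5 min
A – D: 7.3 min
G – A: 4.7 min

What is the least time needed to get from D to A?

4.1 min

Candidate routes:
D - F - A: 2.6+1.5 = 4.1
D - E - A: 3.5+1.4 = 4.9
D - A: 7.3 = 7.3
The minimum is 4.1 min via D - F - A.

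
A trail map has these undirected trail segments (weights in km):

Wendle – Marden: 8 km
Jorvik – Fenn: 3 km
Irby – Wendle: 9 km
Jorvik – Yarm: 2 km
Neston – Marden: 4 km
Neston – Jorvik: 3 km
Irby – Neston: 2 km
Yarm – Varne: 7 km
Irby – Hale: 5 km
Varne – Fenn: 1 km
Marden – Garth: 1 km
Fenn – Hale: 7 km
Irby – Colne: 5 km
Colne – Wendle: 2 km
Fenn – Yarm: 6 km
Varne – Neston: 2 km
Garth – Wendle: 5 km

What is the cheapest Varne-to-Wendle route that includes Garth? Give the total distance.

Shortest Varne→Garth: Varne–Neston–Marden–Garth = 7
Shortest Garth→Wendle: Garth–Wendle = 5
Total via Garth: 7 + 5 = 12 km.

12 km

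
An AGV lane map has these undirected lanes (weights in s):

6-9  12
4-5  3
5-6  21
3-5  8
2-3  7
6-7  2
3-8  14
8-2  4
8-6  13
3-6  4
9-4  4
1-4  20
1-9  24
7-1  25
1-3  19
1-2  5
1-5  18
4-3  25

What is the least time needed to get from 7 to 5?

14 s

Compare a few routes:
7 - 6 - 9 - 4 - 5: 2+12+4+3 = 21
7 - 6 - 3 - 5: 2+4+8 = 14
Cheapest is 7 - 6 - 3 - 5 at 14 s.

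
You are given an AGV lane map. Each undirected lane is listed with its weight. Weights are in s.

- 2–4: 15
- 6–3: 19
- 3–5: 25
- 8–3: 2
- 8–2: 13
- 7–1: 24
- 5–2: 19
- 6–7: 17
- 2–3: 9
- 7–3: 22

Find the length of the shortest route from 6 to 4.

Settle nodes by increasing distance from 6:
6: 0
7: 17  (via 6)
3: 19  (via 6)
8: 21  (via 3)
2: 28  (via 3)
1: 41  (via 7)
4: 43  (via 2)
Shortest route: 6 → 3 → 2 → 4 = 43 s.

43 s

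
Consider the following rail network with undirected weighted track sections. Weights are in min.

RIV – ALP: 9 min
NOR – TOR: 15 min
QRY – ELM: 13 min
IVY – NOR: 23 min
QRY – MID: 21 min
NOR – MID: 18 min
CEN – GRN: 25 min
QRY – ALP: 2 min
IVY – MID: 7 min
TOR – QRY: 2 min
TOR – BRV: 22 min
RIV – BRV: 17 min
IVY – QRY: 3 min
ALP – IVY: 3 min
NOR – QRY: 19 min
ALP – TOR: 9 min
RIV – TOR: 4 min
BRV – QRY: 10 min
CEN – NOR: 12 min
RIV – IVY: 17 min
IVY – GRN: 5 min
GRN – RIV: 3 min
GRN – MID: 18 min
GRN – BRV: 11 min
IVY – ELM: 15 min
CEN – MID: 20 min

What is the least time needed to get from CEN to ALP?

30 min

Compare a few routes:
CEN - MID - IVY - QRY - ALP: 20+7+3+2 = 32
CEN - MID - IVY - ALP: 20+7+3 = 30
CEN - NOR - TOR - QRY - ALP: 12+15+2+2 = 31
CEN - NOR - QRY - ALP: 12+19+2 = 33
The minimum is 30 min via CEN - MID - IVY - ALP.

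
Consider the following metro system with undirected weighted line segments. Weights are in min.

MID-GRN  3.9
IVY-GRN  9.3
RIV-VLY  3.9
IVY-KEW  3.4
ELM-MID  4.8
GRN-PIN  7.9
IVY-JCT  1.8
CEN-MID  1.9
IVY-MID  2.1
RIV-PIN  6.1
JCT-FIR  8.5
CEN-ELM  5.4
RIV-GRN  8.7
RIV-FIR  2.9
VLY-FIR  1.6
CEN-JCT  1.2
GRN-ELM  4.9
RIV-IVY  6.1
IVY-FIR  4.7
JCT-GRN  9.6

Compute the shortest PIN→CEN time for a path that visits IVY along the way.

15.2 min

Best PIN to IVY: PIN–RIV–IVY costing 12.2
Best IVY to CEN: IVY–JCT–CEN costing 3
Total via IVY: 12.2 + 3 = 15.2 min.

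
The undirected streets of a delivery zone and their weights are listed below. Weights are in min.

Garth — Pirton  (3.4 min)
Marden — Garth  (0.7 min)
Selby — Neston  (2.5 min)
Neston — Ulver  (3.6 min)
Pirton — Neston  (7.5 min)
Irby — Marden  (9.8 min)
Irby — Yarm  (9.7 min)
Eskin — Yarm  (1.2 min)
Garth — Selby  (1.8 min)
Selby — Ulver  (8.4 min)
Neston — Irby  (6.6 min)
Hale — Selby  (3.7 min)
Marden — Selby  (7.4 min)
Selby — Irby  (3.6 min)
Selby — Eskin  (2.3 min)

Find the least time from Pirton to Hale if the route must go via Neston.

Best Pirton to Neston: Pirton–Neston costing 7.5
Best Neston to Hale: Neston–Selby–Hale costing 6.2
Total via Neston: 7.5 + 6.2 = 13.7 min.

13.7 min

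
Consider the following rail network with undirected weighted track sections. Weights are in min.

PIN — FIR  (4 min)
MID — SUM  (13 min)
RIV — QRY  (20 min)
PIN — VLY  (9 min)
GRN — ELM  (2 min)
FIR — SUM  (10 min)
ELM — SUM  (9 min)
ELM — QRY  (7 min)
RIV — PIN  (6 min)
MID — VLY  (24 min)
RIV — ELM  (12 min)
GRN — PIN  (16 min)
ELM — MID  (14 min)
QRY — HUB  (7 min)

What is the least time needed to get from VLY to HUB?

Enumerating some paths:
VLY - PIN - RIV - ELM - QRY - HUB: 9+6+12+7+7 = 41
VLY - MID - ELM - QRY - HUB: 24+14+7+7 = 52
VLY - PIN - RIV - QRY - HUB: 9+6+20+7 = 42
VLY - PIN - FIR - SUM - ELM - QRY - HUB: 9+4+10+9+7+7 = 46
The minimum is 41 min via VLY - PIN - RIV - ELM - QRY - HUB.

41 min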